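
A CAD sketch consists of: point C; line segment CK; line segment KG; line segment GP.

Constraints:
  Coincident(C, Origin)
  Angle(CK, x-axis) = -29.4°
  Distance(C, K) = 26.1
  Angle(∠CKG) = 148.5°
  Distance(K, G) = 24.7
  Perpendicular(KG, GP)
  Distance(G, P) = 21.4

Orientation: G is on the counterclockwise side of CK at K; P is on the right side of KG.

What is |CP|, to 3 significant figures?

58.6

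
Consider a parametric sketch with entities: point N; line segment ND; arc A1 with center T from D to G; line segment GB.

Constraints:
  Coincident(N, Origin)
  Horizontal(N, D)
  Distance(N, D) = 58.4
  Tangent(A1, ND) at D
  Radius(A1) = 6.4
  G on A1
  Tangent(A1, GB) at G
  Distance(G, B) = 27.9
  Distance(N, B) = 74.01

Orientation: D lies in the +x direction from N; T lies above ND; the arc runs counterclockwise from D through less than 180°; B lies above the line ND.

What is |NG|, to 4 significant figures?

65.09

Checks: |TG| = 6.400 ✓; ∠(TG, GB) = 90.00° ✓; |GB| = 27.90 ✓; |NB| = 74.01 ✓.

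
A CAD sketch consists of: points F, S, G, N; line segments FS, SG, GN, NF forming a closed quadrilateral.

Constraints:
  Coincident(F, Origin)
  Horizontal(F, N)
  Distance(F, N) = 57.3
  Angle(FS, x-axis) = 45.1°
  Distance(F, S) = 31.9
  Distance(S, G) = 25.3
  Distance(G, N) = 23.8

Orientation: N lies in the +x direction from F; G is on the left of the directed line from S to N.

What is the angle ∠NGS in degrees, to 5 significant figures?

115.26°

F is at the origin; FN is horizontal with |FN| = 57.3 and N in +x, so N = (57.3, 0). FS runs at 45.1° with |FS| = 31.9, so S = (22.517, 22.596). G is determined by |SG| = 25.3 and |GN| = 23.8 together: it lies at the intersection of circle(S, 25.3) and circle(N, 23.8). With |SN| = 41.478, the foot of the radical line on SN is 21.627 from S and the perpendicular offset is √(25.3² − 21.627²) = 13.129. Taking the left-of-SN solution: G = (47.806, 21.824).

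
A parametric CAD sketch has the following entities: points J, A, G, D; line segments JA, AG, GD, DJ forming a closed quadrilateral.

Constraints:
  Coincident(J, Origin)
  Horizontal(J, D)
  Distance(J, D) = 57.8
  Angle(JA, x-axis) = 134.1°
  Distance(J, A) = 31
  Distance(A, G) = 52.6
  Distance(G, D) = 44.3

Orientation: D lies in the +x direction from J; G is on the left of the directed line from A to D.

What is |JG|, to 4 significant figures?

45.27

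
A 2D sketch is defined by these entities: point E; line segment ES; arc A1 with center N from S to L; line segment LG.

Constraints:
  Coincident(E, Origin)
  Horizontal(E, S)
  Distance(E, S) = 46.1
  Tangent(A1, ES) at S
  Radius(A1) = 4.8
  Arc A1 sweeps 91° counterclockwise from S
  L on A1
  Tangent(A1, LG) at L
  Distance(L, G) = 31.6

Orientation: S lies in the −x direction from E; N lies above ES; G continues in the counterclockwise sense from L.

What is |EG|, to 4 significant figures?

55.52

E is at the origin; E and S share the same y with |ES| = 46.1 and S on the −x side, so S = (-46.10, 0.000). The tangent condition forces NS to be normal to ES, so N = S + (0, 4.8) = (-46.10, 4.800). On A1, S sits at bearing -90° from N; a 91° counterclockwise sweep puts L at bearing 1°, so L = N + 4.8·(cos 1°, sin 1°) = (-41.30, 4.884). Since A1 is tangent to LG there, NL ⟂ LG, so LG runs along (−sin 1°, cos 1°); with |LG| = 31.6, G = (-41.85, 36.48). Then |EG| = |G − E| = 55.52.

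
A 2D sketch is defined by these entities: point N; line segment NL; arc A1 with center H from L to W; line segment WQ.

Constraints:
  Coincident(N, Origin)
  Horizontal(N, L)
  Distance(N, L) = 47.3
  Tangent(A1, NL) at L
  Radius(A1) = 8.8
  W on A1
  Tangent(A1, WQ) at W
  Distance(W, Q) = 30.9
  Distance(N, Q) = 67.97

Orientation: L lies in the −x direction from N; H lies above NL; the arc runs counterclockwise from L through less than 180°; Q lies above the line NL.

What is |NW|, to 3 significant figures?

41.8

N is at the origin; N and L share the same y with |NL| = 47.3 and L on the −x side, so L = (-47.3, 0.00). A1 meets NL tangentially, so HL is at right angles to NL, so H = L + (0, 8.8) = (-47.3, 8.80). Since HW ⟂ WQ (tangency), |HQ| = √(8.8² + 30.9²) = 32.1 regardless of where W sits on A1. So Q lies on both circle(N, 67.97) and circle(H, 32.1); the above-NL intersection is Q = (-55.0, 40.0). W is the foot of the tangent from Q: W = (-39.7, 13.2).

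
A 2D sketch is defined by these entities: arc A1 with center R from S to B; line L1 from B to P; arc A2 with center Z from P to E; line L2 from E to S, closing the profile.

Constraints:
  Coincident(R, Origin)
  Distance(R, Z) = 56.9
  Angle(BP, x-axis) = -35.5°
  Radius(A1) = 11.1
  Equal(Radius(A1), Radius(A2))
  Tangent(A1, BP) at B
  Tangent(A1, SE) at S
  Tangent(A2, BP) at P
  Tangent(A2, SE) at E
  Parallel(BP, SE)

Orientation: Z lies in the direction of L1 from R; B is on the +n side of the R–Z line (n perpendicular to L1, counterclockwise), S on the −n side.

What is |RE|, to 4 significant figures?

57.97

The slot axis is L1's direction at -35.5°, so u = (cos -35.5°, sin -35.5°) = (0.8141, -0.5807) and n = (−sin -35.5°, cos -35.5°) = (0.5807, 0.8141). R is at the origin and Z lies 56.9 along u from R, so Z = 56.9·u = (46.32, -33.04). Tangency of A1 to both parallel lines with radius 11.1 puts B and S at R ± 11.1·n: B = (6.446, 9.037), S = (-6.446, -9.037). Equal radii place P and E the same way about Z: P = Z + 11.1·n = (52.77, -24.01), E = Z − 11.1·n = (39.88, -42.08). Then |RE| = |E − R| = 57.97.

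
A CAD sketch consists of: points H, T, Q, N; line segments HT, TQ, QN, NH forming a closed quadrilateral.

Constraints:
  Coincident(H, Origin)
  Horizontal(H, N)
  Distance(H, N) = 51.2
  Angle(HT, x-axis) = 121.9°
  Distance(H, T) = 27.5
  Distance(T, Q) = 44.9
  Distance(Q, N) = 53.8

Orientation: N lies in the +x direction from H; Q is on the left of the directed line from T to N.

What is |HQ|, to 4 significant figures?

52.25

H is at the origin; HN is horizontal with |HN| = 51.2 and N in +x, so N = (51.2, 0). HT runs at 121.9° with |HT| = 27.5, so T = (-14.53, 23.35). Q is determined by |TQ| = 44.9 and |QN| = 53.8 together: it lies at the intersection of circle(T, 44.9) and circle(N, 53.8). With |TN| = 69.76, the foot of the radical line on TN is 28.58 from T and the perpendicular offset is √(44.9² − 28.58²) = 34.63. Taking the left-of-TN solution: Q = (23.99, 46.41).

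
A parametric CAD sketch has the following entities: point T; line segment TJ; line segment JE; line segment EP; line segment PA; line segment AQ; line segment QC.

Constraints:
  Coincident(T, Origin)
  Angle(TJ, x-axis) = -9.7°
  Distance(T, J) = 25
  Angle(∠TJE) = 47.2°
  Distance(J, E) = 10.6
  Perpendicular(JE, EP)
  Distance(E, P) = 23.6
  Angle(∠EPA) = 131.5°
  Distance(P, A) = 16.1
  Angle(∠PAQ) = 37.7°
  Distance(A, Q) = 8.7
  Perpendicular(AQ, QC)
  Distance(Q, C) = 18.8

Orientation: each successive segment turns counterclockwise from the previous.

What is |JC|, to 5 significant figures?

34.680

∠PAQ = 37.7° gives AQ at 43.900° from the x-axis; with |AQ| = 8.7, Q = (3.0006, -18.115). AQ is perpendicular to QC, so QC runs at 133.90°; with |QC| = 18.8, C = (-10.035, -4.5688). Then |JC| = |C − J| = 34.680.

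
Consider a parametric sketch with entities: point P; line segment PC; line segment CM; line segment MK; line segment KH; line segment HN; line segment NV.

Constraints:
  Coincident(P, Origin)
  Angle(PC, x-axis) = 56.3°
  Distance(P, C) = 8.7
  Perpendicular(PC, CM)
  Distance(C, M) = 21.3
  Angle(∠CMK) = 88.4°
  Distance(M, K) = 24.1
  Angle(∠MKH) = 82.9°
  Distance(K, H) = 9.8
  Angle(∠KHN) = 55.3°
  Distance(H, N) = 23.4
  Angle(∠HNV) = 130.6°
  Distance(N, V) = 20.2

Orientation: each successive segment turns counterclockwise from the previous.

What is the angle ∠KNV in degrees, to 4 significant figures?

106.3°

P is at the origin; PC runs at 56.3° with length 8.7, so C = (4.827, 7.238). PC ⟂ CM, so CM runs at 146.3°; with |CM| = 21.3, M = (-12.89, 19.06). ∠CMK = 88.4° gives MK at -122.1° from the x-axis; with |MK| = 24.1, K = (-25.70, -1.359). ∠MKH = 82.9° gives KH at -25.00° from the x-axis; with |KH| = 9.8, H = (-16.82, -5.501). ∠KHN = 55.3° gives HN at 99.70° from the x-axis; with |HN| = 23.4, N = (-20.76, 17.56). ∠HNV = 130.6° gives NV at 149.1° from the x-axis; with |NV| = 20.2, V = (-38.09, 27.94). Then cos ∠KNV = NK·NV / (|NK||NV|), giving 106.3°.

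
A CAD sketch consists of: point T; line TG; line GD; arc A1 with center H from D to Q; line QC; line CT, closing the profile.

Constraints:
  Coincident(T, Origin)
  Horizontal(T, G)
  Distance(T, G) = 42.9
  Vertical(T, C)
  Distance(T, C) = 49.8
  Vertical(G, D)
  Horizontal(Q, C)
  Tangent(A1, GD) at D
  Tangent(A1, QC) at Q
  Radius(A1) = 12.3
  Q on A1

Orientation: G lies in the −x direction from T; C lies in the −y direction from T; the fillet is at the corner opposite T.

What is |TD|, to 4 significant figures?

56.98

T is at the origin; TG is horizontal with |TG| = 42.9 and G on the −x side, so G = (-42.90, 0.000). TC is vertical with |TC| = 49.8 and C on the −y side, so C = (0.000, -49.80). The virtual corner opposite T is at (-42.90, -49.80). Tangency of A1 to GD means the radius HD is perpendicular to GD and the tangent condition forces HQ to be normal to QC, with radius 12.3, so the center H sits 12.3 in from both sides at H = (-30.60, -37.50). That places the tangent points at D = (-42.90, -37.50) on GD and Q = (-30.60, -49.80) on QC. Then |TD| = |D − T| = 56.98.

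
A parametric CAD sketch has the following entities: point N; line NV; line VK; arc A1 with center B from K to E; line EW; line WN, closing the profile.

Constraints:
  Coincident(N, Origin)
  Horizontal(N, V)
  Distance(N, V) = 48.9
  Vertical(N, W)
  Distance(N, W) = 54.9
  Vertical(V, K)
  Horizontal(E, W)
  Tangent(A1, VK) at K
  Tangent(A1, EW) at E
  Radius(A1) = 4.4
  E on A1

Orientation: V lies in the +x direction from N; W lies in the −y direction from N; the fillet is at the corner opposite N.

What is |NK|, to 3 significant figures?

70.3

N is at the origin; N and V share the same y with |NV| = 48.9 and V on the +x side, so V = (48.9, 0.00). NW is vertical with |NW| = 54.9 and W on the −y side, so W = (0.00, -54.9). The virtual corner opposite N is at (48.9, -54.9). The tangent condition forces BK to be normal to VK and A1 meets EW tangentially, so BE is at right angles to EW, with radius 4.4, so the center B sits 4.4 in from both sides at B = (44.5, -50.5). That places the tangent points at K = (48.9, -50.5) on VK and E = (44.5, -54.9) on EW. Then |NK| = |K − N| = 70.3.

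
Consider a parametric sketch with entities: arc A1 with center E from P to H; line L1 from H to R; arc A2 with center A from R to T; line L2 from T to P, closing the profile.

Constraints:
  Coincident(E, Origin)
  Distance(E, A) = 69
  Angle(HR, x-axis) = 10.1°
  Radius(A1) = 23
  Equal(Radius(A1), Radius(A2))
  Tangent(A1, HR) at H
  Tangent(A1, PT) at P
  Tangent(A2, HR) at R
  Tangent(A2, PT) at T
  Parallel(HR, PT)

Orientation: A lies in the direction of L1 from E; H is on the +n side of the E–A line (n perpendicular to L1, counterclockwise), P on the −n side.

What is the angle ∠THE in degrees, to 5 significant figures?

56.310°

The slot axis is L1's direction at 10.1°, so u = (cos 10.1°, sin 10.1°) = (0.98450, 0.17537) and n = (−sin 10.1°, cos 10.1°) = (-0.17537, 0.98450). E is at the origin and A lies 69.0 along u from E, so A = 69.0·u = (67.931, 12.100). Tangency of A1 to both parallel lines with radius 23.0 puts H and P at E ± 23.0·n: H = (-4.0334, 22.644), P = (4.0334, -22.644). Equal radii place R and T the same way about A: R = A + 23.0·n = (63.897, 34.744), T = A − 23.0·n = (71.964, -10.543). Then cos ∠THE = HT·HE / (|HT||HE|), giving 56.310°.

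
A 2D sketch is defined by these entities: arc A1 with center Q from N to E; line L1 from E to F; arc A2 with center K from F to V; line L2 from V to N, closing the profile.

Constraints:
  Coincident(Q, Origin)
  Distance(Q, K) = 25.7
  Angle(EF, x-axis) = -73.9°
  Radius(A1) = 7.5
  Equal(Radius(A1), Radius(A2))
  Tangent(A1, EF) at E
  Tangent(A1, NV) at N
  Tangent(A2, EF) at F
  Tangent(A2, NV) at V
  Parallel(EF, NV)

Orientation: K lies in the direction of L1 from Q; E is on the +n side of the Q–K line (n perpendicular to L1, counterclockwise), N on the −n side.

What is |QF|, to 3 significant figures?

26.8

The slot axis is L1's direction at -73.9°, so u = (cos -73.9°, sin -73.9°) = (0.277, -0.961) and n = (−sin -73.9°, cos -73.9°) = (0.961, 0.277). Q is at the origin and K lies 25.7 along u from Q, so K = 25.7·u = (7.13, -24.7). Tangency of A1 to both parallel lines with radius 7.5 puts E and N at Q ± 7.5·n: E = (7.21, 2.08), N = (-7.21, -2.08). Equal radii place F and V the same way about K: F = K + 7.5·n = (14.3, -22.6), V = K − 7.5·n = (-0.0789, -26.8). Then |QF| = |F − Q| = 26.8.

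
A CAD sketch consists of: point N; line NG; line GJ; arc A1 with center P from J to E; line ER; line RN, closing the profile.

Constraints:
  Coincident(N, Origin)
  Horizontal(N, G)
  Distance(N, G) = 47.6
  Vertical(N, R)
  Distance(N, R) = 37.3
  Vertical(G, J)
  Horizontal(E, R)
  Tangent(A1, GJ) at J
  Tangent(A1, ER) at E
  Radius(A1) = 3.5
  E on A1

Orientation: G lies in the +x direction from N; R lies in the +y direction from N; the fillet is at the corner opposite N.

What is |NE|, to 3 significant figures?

57.8

The virtual corner opposite N is at (47.6, 37.3). Since A1 is tangent to GJ there, PJ ⟂ GJ and tangency of A1 to ER means the radius PE is perpendicular to ER, with radius 3.5, so the center P sits 3.5 in from both sides at P = (44.1, 33.8). That places the tangent points at J = (47.6, 33.8) on GJ and E = (44.1, 37.3) on ER. Then |NE| = |E − N| = 57.8.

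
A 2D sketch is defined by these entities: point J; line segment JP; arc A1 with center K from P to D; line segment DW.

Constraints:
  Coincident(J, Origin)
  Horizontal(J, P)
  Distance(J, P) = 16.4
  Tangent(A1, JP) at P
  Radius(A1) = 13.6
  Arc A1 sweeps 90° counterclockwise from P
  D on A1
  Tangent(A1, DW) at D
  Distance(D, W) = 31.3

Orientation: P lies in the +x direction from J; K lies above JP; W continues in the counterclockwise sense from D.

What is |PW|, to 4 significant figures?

46.91

J is at the origin; JP is horizontal with |JP| = 16.4 and P on the +x side, so P = (16.40, 0.000). Tangency of A1 to JP means the radius KP is perpendicular to JP, so K = P + (0, 13.6) = (16.40, 13.60). On A1, P sits at bearing -90° from K; a 90° counterclockwise sweep puts D at bearing 0°, so D = K + 13.6·(cos 0°, sin 0°) = (30.00, 13.60). Tangency of A1 to DW means the radius KD is perpendicular to DW, so DW runs along (−sin 0°, cos 0°); with |DW| = 31.3, W = (30.00, 44.90). Then |PW| = |W − P| = 46.91.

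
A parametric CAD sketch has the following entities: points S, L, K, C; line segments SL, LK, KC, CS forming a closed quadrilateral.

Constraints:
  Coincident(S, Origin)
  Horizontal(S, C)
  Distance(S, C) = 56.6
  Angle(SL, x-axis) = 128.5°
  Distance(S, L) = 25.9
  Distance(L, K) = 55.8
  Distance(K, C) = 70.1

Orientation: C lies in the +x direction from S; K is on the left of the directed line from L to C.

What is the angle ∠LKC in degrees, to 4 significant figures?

72.69°

S is at the origin; S and C share the same y with |SC| = 56.6 and C in +x, so C = (56.6, 0). SL runs at 128.5° with |SL| = 25.9, so L = (-16.12, 20.27). K is determined by |LK| = 55.8 and |KC| = 70.1 together: it lies at the intersection of circle(L, 55.8) and circle(C, 70.1). With |LC| = 75.50, the foot of the radical line on LC is 25.82 from L and the perpendicular offset is √(55.8² − 25.82²) = 49.46. Taking the left-of-LC solution: K = (22.03, 60.98).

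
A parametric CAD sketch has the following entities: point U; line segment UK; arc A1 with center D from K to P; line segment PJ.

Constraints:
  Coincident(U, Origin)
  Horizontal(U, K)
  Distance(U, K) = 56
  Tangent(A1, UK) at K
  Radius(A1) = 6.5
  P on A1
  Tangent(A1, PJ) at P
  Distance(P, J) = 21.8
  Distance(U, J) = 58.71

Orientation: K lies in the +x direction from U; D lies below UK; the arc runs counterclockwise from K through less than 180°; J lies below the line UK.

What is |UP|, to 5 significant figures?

50.012

Checks: |DP| = 6.500 ✓; ∠(DP, PJ) = 90.00° ✓; |PJ| = 21.80 ✓; |UJ| = 58.71 ✓.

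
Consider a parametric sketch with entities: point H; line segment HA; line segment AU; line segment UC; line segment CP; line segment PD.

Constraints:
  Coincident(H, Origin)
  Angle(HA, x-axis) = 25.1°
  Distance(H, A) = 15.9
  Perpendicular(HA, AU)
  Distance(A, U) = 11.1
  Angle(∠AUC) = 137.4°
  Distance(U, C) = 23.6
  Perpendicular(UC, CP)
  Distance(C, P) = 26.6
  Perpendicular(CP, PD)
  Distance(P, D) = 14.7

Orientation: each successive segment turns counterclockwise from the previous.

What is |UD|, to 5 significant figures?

28.049

H is at the origin; HA runs at 25.1° with length 15.9, so A = (14.399, 6.7448). HA is perpendicular to AU, so AU runs at 115.10°; with |AU| = 11.1, U = (9.6899, 16.797). ∠AUC = 137.4° gives UC at 157.70° from the x-axis; with |UC| = 23.6, C = (-12.145, 25.752). UC is perpendicular to CP, so CP runs at -112.30°; with |CP| = 26.6, P = (-22.239, 1.1412). The perpendicularity gives PD at right angles to CP, so PD runs at -22.300°; with |PD| = 14.7, D = (-8.6380, -4.4368). Then |UD| = |D − U| = 28.049.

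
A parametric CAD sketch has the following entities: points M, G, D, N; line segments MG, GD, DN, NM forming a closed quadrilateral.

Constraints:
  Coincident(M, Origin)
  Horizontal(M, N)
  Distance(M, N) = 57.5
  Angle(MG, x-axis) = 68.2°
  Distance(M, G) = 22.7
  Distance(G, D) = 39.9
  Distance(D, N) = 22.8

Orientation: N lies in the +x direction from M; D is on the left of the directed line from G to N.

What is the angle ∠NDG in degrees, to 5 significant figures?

114.01°

M is at the origin; MN is horizontal with |MN| = 57.5 and N in +x, so N = (57.5, 0). MG runs at 68.2° with |MG| = 22.7, so G = (8.4300, 21.077). D is determined by |GD| = 39.9 and |DN| = 22.8 together: it lies at the intersection of circle(G, 39.9) and circle(N, 22.8). With |GN| = 53.405, the foot of the radical line on GN is 36.741 from G and the perpendicular offset is √(39.9² − 36.741²) = 15.561. Taking the left-of-GN solution: D = (48.330, 20.874).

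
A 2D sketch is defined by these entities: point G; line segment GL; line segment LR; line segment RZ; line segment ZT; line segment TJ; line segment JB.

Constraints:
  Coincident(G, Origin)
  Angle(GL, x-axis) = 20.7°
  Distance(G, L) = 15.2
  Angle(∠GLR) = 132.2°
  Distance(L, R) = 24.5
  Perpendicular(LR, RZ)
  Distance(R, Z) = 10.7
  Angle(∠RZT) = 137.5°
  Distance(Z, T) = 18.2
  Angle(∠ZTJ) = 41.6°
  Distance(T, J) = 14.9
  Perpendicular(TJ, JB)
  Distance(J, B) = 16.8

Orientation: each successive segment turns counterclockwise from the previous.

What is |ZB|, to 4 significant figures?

4.890

∠ZTJ = 41.6° gives TJ at -20.60° from the x-axis; with |TJ| = 14.9, J = (10.20, 20.32). The perpendicularity gives JB at right angles to TJ, so JB runs at 69.40°; with |JB| = 16.8, B = (16.11, 36.05). Then |ZB| = |B − Z| = 4.890.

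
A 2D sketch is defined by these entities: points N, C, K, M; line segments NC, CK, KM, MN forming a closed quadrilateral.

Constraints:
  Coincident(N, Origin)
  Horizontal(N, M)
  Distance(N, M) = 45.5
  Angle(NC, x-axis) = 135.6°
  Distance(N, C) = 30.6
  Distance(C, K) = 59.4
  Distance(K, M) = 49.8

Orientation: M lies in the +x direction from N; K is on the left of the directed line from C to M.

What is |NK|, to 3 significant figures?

57.1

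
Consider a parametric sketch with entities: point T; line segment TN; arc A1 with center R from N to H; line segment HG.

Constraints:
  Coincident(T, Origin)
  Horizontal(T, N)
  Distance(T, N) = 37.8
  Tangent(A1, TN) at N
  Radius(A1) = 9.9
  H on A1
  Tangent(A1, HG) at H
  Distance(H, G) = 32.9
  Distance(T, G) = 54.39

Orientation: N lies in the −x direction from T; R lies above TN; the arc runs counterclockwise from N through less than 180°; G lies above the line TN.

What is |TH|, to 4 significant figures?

30.13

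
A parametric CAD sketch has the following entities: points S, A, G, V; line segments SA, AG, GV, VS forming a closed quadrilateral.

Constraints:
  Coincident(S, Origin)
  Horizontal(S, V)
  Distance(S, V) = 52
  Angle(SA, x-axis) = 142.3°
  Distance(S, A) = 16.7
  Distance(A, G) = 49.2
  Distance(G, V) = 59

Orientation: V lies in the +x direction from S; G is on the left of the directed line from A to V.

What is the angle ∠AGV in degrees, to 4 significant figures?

74.57°

Checks: |AG| = 49.20 ✓; |GV| = 59.00 ✓.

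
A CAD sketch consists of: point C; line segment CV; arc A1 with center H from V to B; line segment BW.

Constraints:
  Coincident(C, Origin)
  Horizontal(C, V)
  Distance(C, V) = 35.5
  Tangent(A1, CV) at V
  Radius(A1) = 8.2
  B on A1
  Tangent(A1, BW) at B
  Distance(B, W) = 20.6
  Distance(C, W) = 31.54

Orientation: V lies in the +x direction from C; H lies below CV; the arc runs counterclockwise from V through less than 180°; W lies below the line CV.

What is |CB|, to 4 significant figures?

28.36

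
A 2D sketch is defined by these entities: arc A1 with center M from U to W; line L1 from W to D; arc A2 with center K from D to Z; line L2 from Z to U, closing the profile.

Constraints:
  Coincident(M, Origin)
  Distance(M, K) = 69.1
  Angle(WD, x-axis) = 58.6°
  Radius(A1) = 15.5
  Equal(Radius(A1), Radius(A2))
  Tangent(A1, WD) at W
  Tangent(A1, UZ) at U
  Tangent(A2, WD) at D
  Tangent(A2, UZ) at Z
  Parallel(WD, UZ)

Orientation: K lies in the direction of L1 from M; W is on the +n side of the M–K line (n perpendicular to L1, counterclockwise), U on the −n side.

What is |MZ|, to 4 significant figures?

70.82

The slot axis is L1's direction at 58.6°, so u = (cos 58.6°, sin 58.6°) = (0.5210, 0.8536) and n = (−sin 58.6°, cos 58.6°) = (-0.8536, 0.5210). M is at the origin and K lies 69.1 along u from M, so K = 69.1·u = (36.00, 58.98). Tangency of A1 to both parallel lines with radius 15.5 puts W and U at M ± 15.5·n: W = (-13.23, 8.076), U = (13.23, -8.076). Equal radii place D and Z the same way about K: D = K + 15.5·n = (22.77, 67.06), Z = K − 15.5·n = (49.23, 50.90). Then |MZ| = |Z − M| = 70.82.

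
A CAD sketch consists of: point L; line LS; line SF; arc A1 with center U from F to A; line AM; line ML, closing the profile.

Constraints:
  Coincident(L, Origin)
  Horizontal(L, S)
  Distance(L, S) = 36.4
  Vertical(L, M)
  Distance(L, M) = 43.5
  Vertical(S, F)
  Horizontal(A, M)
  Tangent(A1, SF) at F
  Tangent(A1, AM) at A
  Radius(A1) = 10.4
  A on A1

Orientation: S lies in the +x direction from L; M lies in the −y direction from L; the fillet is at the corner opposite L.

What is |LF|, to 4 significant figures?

49.20

The virtual corner opposite L is at (36.40, -43.50). Tangency of A1 to SF means the radius UF is perpendicular to SF and the tangent condition forces UA to be normal to AM, with radius 10.4, so the center U sits 10.4 in from both sides at U = (26.00, -33.10). That places the tangent points at F = (36.40, -33.10) on SF and A = (26.00, -43.50) on AM. Then |LF| = |F − L| = 49.20.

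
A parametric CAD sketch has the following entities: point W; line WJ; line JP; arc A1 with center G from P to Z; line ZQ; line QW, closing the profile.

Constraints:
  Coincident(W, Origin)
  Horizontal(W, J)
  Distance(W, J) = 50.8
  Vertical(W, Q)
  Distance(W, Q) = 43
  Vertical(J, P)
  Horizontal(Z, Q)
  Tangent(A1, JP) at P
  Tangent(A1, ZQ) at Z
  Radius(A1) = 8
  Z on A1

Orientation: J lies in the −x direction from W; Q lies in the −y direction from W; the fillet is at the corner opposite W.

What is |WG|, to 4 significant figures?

55.29

W is at the origin; WJ is horizontal with |WJ| = 50.8 and J on the −x side, so J = (-50.80, 0.000). WQ is vertical with |WQ| = 43.0 and Q on the −y side, so Q = (0.000, -43.00). The virtual corner opposite W is at (-50.80, -43.00). A1 meets JP tangentially, so GP is at right angles to JP and since A1 is tangent to ZQ there, GZ ⟂ ZQ, with radius 8.0, so the center G sits 8.0 in from both sides at G = (-42.80, -35.00). Then |WG| = |G − W| = 55.29.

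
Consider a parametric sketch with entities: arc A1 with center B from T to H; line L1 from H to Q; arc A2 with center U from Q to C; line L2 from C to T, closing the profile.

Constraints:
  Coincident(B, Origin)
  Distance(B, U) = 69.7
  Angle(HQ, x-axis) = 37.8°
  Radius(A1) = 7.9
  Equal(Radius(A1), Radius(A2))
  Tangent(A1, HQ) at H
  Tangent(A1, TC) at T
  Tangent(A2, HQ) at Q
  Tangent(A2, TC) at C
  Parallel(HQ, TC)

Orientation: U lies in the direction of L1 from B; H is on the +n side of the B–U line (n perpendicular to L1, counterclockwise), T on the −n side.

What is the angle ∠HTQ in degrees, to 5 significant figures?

77.228°

Tangency of A1 to both parallel lines with radius 7.9 puts H and T at B ± 7.9·n: H = (-4.8420, 6.2422), T = (4.8420, -6.2422). Equal radii place Q and C the same way about U: Q = U + 7.9·n = (50.232, 48.962), C = U − 7.9·n = (59.916, 36.477). Then cos ∠HTQ = TH·TQ / (|TH||TQ|), giving 77.228°.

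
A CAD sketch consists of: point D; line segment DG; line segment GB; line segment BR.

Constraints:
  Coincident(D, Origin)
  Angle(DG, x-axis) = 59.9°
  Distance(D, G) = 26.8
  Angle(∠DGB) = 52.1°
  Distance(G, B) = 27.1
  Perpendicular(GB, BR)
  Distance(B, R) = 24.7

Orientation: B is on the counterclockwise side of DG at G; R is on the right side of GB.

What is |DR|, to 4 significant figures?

47.07

∠DGB = 52.1°, so GB runs at 59.9° + (180° − 52.1°) = 187.8° from the x-axis; with |GB| = 27.1, B = G + 27.1·(cos 187.8°, sin 187.8°) = (-13.41, 19.51). The perpendicularity gives BR at right angles to GB; with |BR| = 24.7 on the right of GB, R = B + 24.7·(-0.1357, 0.9907) = (-16.76, 43.98). Then |DR| = |R − D| = 47.07.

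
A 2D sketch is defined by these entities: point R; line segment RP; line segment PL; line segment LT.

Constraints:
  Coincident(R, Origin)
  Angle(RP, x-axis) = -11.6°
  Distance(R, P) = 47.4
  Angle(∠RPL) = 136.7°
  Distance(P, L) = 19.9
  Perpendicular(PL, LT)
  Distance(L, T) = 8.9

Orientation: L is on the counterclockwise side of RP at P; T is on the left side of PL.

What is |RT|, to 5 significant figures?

59.298

∠RPL = 136.7°, so PL runs at -11.6° + (180° − 136.7°) = 31.700° from the x-axis; with |PL| = 19.9, L = P + 19.9·(cos 31.700°, sin 31.700°) = (63.363, 0.92579). PL is perpendicular to LT; with |LT| = 8.9 on the left of PL, T = L + 8.9·(-0.52547, 0.85081) = (58.686, 8.4980). Then |RT| = |T − R| = 59.298.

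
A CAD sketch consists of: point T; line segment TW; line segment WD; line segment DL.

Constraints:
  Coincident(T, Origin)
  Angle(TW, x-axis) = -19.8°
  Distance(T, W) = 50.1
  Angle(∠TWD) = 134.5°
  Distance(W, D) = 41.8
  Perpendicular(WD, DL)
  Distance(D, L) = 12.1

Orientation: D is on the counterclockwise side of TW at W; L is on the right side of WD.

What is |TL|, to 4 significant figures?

90.58

T is at the origin; TW runs at -19.8° with length 50.1, so W = 50.1·(cos -19.8°, sin -19.8°) = (47.14, -16.97). ∠TWD = 134.5°, so WD runs at -19.8° + (180° − 134.5°) = 25.70° from the x-axis; with |WD| = 41.8, D = W + 41.8·(cos 25.70°, sin 25.70°) = (84.80, 1.156). The perpendicularity gives DL at right angles to WD; with |DL| = 12.1 on the right of WD, L = D + 12.1·(0.4337, -0.9011) = (90.05, -9.747). Then |TL| = |L − T| = 90.58.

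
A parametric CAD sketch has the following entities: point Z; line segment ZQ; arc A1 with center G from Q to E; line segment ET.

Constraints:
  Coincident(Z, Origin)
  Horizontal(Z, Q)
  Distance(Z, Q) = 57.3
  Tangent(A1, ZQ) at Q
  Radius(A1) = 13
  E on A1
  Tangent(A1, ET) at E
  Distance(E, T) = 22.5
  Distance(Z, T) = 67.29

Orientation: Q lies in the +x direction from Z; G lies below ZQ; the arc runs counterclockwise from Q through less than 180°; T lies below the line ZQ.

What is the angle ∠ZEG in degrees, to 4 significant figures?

133.2°

Checks: ∠(GQ, QZ) = 90.00° ✓; |GE| = 13.00 ✓; ∠(GE, ET) = 90.00° ✓; |ET| = 22.50 ✓; |ZT| = 67.29 ✓.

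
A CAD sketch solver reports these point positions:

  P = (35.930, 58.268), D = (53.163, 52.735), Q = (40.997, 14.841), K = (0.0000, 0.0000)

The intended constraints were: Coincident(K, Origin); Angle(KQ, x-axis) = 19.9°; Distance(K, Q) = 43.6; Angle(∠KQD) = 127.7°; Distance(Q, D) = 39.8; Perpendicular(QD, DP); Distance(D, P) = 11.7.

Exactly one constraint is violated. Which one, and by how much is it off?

Distance(D, P) = 11.7 — off by 6.40.

K = (0.00, 0.00) ✓; KQ at 19.90° ✓; |KQ| = 43.60 ✓; ∠KQD = 127.7° ✓; |QD| = 39.80 ✓; ∠(QD, DP) = 90.00° ✓; |DP| = 18.10 ✗.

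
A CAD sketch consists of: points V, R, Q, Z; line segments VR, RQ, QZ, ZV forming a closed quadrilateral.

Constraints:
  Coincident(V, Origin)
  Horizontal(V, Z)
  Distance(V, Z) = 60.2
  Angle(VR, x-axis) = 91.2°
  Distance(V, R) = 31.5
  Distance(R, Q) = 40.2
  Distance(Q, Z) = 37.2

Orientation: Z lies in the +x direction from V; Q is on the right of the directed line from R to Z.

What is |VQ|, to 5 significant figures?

23.035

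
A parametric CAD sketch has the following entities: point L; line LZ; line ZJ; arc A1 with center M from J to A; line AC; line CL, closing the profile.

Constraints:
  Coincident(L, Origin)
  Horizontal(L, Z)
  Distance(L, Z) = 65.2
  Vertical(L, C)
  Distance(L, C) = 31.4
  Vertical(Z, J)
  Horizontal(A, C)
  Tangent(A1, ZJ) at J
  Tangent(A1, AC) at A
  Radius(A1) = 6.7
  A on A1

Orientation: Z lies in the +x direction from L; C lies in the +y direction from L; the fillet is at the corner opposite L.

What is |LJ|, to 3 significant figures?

69.7

The virtual corner opposite L is at (65.2, 31.4). The tangent condition forces MJ to be normal to ZJ and since A1 is tangent to AC there, MA ⟂ AC, with radius 6.7, so the center M sits 6.7 in from both sides at M = (58.5, 24.7). That places the tangent points at J = (65.2, 24.7) on ZJ and A = (58.5, 31.4) on AC. Then |LJ| = |J − L| = 69.7.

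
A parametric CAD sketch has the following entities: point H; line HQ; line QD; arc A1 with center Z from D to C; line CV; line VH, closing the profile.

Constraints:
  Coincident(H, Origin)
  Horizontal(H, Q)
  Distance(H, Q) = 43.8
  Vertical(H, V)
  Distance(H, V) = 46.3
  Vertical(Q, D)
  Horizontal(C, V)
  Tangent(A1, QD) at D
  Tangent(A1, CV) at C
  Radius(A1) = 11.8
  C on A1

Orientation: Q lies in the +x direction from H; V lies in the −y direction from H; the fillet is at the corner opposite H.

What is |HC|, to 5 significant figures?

56.282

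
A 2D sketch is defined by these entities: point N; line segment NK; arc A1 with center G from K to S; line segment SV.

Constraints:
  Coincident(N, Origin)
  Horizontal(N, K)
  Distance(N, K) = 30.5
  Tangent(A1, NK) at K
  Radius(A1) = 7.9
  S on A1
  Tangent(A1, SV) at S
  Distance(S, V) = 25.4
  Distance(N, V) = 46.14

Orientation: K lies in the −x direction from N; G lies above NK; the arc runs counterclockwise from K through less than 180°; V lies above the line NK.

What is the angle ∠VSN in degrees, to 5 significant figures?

131.70°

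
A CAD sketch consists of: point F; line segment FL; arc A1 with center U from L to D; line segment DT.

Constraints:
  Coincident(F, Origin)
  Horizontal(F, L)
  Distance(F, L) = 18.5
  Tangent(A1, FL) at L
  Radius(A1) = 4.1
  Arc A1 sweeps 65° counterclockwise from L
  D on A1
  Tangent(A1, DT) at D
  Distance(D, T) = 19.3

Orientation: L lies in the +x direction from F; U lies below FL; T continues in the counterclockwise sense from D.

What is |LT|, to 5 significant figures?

23.137

On A1, L sits at bearing 90° from U; a 65° counterclockwise sweep puts D at bearing 155°, so D = U + 4.1·(cos 155°, sin 155°) = (14.784, -2.3673). Since A1 is tangent to DT there, UD ⟂ DT, so DT runs along (−sin 155°, cos 155°); with |DT| = 19.3, T = (6.6276, -19.859). Then |LT| = |T − L| = 23.137.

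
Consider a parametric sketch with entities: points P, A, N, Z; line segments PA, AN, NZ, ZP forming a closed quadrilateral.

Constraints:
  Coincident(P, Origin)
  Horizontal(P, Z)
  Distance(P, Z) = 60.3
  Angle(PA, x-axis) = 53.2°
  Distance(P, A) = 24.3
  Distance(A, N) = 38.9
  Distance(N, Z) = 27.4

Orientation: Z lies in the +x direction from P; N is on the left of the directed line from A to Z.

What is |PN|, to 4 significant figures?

59.05

Checks: |AN| = 38.90 ✓; |NZ| = 27.40 ✓.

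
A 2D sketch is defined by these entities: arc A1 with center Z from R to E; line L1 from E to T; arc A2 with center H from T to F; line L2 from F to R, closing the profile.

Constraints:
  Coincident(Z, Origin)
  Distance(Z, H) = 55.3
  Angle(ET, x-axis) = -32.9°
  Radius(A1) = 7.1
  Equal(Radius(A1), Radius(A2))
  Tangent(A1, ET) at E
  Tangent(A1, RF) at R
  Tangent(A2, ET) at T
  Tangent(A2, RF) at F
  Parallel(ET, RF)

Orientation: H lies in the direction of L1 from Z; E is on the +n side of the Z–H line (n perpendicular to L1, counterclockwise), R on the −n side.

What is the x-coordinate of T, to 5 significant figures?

50.288

The slot axis is L1's direction at -32.9°, so u = (cos -32.9°, sin -32.9°) = (0.83962, -0.54317) and n = (−sin -32.9°, cos -32.9°) = (0.54317, 0.83962). Z is at the origin and H lies 55.3 along u from Z, so H = 55.3·u = (46.431, -30.038). Tangency of A1 to both parallel lines with radius 7.1 puts E and R at Z ± 7.1·n: E = (3.8565, 5.9613), R = (-3.8565, -5.9613). Equal radii place T and F the same way about H: T = H + 7.1·n = (50.288, -24.076), F = H − 7.1·n = (42.574, -35.999). So T.x = 50.288.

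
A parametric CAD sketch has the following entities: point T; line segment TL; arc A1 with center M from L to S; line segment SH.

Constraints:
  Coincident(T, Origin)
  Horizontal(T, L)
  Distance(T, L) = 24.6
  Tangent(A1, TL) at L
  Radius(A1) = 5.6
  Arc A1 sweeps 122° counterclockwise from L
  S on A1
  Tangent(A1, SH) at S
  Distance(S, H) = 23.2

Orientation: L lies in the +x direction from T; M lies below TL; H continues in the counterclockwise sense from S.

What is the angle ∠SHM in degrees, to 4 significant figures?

13.57°

T is at the origin; T and L share the same y with |TL| = 24.6 and L on the +x side, so L = (24.60, 0.000). Since A1 is tangent to TL there, ML ⟂ TL, so M = L + (0, -5.6) = (24.60, -5.600). On A1, L sits at bearing 90° from M; a 122° counterclockwise sweep puts S at bearing 212°, so S = M + 5.6·(cos 212°, sin 212°) = (19.85, -8.568). A1 meets SH tangentially, so MS is at right angles to SH, so SH runs along (−sin 212°, cos 212°); with |SH| = 23.2, H = (32.15, -28.24). Then cos ∠SHM = HS·HM / (|HS||HM|), giving 13.57°.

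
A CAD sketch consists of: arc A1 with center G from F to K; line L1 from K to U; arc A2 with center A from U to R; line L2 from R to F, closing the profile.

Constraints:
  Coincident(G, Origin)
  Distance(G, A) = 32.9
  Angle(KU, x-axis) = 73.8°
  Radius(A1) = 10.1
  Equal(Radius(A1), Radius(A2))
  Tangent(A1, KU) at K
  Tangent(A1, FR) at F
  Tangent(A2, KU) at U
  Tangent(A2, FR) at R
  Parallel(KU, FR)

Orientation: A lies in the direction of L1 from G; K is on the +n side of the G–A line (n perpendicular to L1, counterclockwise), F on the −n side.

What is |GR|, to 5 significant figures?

34.415

Tangency of A1 to both parallel lines with radius 10.1 puts K and F at G ± 10.1·n: K = (-9.6990, 2.8178), F = (9.6990, -2.8178). Equal radii place U and R the same way about A: U = A + 10.1·n = (-0.52016, 34.411), R = A − 10.1·n = (18.878, 28.776). Then |GR| = |R − G| = 34.415.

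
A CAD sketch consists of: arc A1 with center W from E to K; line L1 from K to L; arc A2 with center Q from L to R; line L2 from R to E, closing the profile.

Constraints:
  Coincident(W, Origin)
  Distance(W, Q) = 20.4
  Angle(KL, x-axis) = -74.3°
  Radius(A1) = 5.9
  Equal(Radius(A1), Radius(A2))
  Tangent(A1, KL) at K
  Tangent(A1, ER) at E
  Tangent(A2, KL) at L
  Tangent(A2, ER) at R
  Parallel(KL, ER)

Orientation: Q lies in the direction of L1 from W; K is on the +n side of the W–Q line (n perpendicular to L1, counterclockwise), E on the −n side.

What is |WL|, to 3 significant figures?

21.2

Tangency of A1 to both parallel lines with radius 5.9 puts K and E at W ± 5.9·n: K = (5.68, 1.60), E = (-5.68, -1.60). Equal radii place L and R the same way about Q: L = Q + 5.9·n = (11.2, -18.0), R = Q − 5.9·n = (-0.160, -21.2). Then |WL| = |L − W| = 21.2.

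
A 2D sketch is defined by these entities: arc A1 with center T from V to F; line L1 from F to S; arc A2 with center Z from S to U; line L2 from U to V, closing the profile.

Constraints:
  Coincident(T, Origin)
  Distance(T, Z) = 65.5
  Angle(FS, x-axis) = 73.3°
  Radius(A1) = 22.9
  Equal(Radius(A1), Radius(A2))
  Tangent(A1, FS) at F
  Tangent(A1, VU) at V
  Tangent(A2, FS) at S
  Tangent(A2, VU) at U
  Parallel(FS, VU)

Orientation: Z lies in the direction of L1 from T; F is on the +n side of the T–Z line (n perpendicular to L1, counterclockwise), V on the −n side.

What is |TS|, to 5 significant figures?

69.388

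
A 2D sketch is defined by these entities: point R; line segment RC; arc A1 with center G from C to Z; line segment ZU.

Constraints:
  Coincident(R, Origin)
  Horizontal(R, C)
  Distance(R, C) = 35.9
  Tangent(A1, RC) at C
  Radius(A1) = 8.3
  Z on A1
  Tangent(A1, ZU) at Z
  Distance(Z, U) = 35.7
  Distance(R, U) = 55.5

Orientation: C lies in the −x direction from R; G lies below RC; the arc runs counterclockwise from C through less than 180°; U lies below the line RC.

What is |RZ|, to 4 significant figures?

45.12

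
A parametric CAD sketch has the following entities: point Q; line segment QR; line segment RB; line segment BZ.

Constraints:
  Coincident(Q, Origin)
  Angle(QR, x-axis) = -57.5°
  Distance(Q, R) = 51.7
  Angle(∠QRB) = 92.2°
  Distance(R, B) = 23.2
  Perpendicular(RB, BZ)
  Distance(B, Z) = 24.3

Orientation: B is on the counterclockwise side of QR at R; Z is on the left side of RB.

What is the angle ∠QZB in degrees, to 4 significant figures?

137.4°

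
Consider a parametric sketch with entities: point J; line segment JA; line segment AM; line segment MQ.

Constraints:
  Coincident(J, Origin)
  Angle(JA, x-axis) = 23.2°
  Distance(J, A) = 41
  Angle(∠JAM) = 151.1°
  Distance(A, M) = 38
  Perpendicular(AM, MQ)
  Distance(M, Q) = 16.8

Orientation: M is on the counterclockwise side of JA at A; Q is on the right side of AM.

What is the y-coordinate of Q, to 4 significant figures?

35.82

J is at the origin; JA runs at 23.2° with length 41.0, so A = 41.0·(cos 23.2°, sin 23.2°) = (37.68, 16.15). ∠JAM = 151.1°, so AM runs at 23.2° + (180° − 151.1°) = 52.10° from the x-axis; with |AM| = 38.0, M = A + 38.0·(cos 52.10°, sin 52.10°) = (61.03, 46.14). AM ⟂ MQ; with |MQ| = 16.8 on the right of AM, Q = M + 16.8·(0.7891, -0.6143) = (74.28, 35.82). So Q.y = 35.82.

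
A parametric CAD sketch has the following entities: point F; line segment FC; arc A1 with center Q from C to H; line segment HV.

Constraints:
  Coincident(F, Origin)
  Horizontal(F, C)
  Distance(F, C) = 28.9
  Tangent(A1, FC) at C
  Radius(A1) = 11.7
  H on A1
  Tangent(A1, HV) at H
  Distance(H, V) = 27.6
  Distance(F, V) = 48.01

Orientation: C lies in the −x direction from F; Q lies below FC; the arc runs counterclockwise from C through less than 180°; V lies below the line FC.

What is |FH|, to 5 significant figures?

42.761

Checks: F.y = 0.00, C.y = 0.00 ✓; |QH| = 11.70 ✓; ∠(QH, HV) = 90.00° ✓; |HV| = 27.60 ✓; |FV| = 48.01 ✓.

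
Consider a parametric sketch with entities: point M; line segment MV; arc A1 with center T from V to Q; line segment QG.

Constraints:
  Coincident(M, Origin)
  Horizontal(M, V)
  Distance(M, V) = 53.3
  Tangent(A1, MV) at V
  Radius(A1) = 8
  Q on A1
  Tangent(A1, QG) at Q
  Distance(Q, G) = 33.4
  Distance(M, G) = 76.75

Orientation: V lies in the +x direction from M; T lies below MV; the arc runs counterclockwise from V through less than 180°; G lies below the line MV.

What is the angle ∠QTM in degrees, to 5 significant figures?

42.669°

Checks: |TQ| = 8.000 ✓; ∠(TQ, QG) = 90.00° ✓; |QG| = 33.40 ✓; |MG| = 76.75 ✓.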